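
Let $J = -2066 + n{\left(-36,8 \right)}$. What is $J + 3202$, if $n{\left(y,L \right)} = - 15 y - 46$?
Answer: $1630$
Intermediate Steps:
$n{\left(y,L \right)} = -46 - 15 y$
$J = -1572$ ($J = -2066 - -494 = -2066 + \left(-46 + 540\right) = -2066 + 494 = -1572$)
$J + 3202 = -1572 + 3202 = 1630$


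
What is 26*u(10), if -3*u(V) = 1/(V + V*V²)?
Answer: -13/1515 ≈ -0.0085809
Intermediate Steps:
u(V) = -1/(3*(V + V³)) (u(V) = -1/(3*(V + V*V²)) = -1/(3*(V + V³)))
26*u(10) = 26*(-⅓/(10*(1 + 10²))) = 26*(-⅓*⅒/(1 + 100)) = 26*(-⅓*⅒/101) = 26*(-⅓*⅒*1/101) = 26*(-1/3030) = -13/1515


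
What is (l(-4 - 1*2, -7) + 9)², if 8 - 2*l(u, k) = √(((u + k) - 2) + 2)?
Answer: (26 - I*√13)²/4 ≈ 165.75 - 46.872*I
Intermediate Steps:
l(u, k) = 4 - √(k + u)/2 (l(u, k) = 4 - √(((u + k) - 2) + 2)/2 = 4 - √(((k + u) - 2) + 2)/2 = 4 - √((-2 + k + u) + 2)/2 = 4 - √(k + u)/2)
(l(-4 - 1*2, -7) + 9)² = ((4 - √(-7 + (-4 - 1*2))/2) + 9)² = ((4 - √(-7 + (-4 - 2))/2) + 9)² = ((4 - √(-7 - 6)/2) + 9)² = ((4 - I*√13/2) + 9)² = (13 - I*√13/2)²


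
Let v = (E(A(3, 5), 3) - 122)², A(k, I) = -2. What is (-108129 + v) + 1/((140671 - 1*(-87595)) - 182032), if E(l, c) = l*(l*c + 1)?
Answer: -4419276889/46234 ≈ -95585.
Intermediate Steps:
E(l, c) = l*(1 + c*l) (E(l, c) = l*(c*l + 1) = l*(1 + c*l))
v = 12544 (v = (-2*(1 + 3*(-2)) - 122)² = (-2*(1 - 6) - 122)² = (-2*(-5) - 122)² = (10 - 122)² = (-112)² = 12544)
(-108129 + v) + 1/((140671 - 1*(-87595)) - 182032) = (-108129 + 12544) + 1/((140671 - 1*(-87595)) - 182032) = -95585 + 1/((140671 + 87595) - 182032) = -95585 + 1/(228266 - 182032) = -95585 + 1/46234 = -4419276889/46234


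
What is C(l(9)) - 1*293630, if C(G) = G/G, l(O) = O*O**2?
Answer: -293629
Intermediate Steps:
l(O) = O**3
C(G) = 1
C(l(9)) - 1*293630 = 1 - 1*293630 = 1 - 293630 = -293629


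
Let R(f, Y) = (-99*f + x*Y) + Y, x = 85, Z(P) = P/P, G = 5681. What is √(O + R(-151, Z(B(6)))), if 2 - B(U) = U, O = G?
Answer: 2*√5179 ≈ 143.93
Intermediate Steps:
O = 5681
B(U) = 2 - U
Z(P) = 1
R(f, Y) = -99*f + 86*Y (R(f, Y) = (-99*f + 85*Y) + Y = -99*f + 86*Y)
√(O + R(-151, Z(B(6)))) = √(5681 + (-99*(-151) + 86*1)) = √(5681 + (14949 + 86)) = √(5681 + 15035) = √20716 = 2*√5179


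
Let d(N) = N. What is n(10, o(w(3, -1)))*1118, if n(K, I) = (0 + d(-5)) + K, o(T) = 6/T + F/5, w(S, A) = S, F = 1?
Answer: 5590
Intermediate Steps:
o(T) = 1/5 + 6/T (o(T) = 6/T + 1/5 = 1/5 + 6/T)
n(K, I) = -5 + K (n(K, I) = (0 - 5) + K = -5 + K)
n(10, o(w(3, -1)))*1118 = (-5 + 10)*1118 = 5*1118 = 5590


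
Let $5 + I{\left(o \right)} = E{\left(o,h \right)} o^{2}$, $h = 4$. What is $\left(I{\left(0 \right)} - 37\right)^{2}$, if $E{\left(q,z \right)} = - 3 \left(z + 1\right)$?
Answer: $1764$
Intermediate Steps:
$E{\left(q,z \right)} = -3 - 3 z$ ($E{\left(q,z \right)} = - 3 \left(1 + z\right) = -3 - 3 z$)
$I{\left(o \right)} = -5 - 15 o^{2}$ ($I{\left(o \right)} = -5 + \left(-3 - 12\right) o^{2} = -5 - 15 o^{2}$)
$\left(I{\left(0 \right)} - 37\right)^{2} = \left(\left(-5 - 15 \cdot 0^{2}\right) - 37\right)^{2} = \left(\left(-5 - 0\right) - 37\right)^{2} = \left(\left(-5 + 0\right) - 37\right)^{2} = \left(-5 - 37\right)^{2} = \left(-42\right)^{2} = 1764$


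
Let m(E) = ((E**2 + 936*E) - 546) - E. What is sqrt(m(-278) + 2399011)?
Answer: sqrt(2215819) ≈ 1488.6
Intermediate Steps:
m(E) = -546 + E**2 + 935*E (m(E) = (-546 + E**2 + 936*E) - E = -546 + E**2 + 935*E)
sqrt(m(-278) + 2399011) = sqrt((-546 + (-278)**2 + 935*(-278)) + 2399011) = sqrt((-546 + 77284 - 259930) + 2399011) = sqrt(-183192 + 2399011) = sqrt(2215819)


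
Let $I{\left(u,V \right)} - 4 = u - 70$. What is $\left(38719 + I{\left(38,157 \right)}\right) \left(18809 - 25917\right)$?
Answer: $-275015628$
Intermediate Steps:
$I{\left(u,V \right)} = -66 + u$ ($I{\left(u,V \right)} = 4 + \left(u - 70\right) = 4 + \left(-70 + u\right) = -66 + u$)
$\left(38719 + I{\left(38,157 \right)}\right) \left(18809 - 25917\right) = \left(38719 + \left(-66 + 38\right)\right) \left(18809 - 25917\right) = \left(38719 - 28\right) \left(18809 - 25917\right) = 38691 \left(18809 - 25917\right) = 38691 \left(-7108\right) = -275015628$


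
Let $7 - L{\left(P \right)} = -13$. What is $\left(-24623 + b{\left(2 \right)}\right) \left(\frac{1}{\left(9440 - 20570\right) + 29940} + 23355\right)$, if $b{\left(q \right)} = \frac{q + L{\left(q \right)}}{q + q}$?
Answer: $- \frac{4325861454697}{7524} \approx -5.7494 \cdot 10^{8}$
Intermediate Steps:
$L{\left(P \right)} = 20$ ($L{\left(P \right)} = 7 - -13 = 7 + 13 = 20$)
$b{\left(q \right)} = \frac{20 + q}{2 q}$ ($b{\left(q \right)} = \frac{q + 20}{q + q} = \frac{20 + q}{2 q}$)
$\left(-24623 + b{\left(2 \right)}\right) \left(\frac{1}{\left(9440 - 20570\right) + 29940} + 23355\right) = \left(-24623 + \frac{20 + 2}{2 \cdot 2}\right) \left(\frac{1}{\left(9440 - 20570\right) + 29940} + 23355\right) = \left(-24623 + \frac{1}{2} \cdot \frac{1}{2} \cdot 22\right) \left(\frac{1}{\left(9440 - 20570\right) + 29940} + 23355\right) = \left(-24623 + \frac{11}{2}\right) \left(\frac{1}{-11130 + 29940} + 23355\right) = - \frac{49235 \left(\frac{1}{18810} + 23355\right)}{2} = \left(- \frac{49235}{2}\right) \frac{439307551}{18810} = - \frac{4325861454697}{7524}$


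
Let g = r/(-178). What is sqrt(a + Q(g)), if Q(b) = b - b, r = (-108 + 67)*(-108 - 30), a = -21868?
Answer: 2*I*sqrt(5467) ≈ 147.88*I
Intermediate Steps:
r = 5658 (r = -41*(-138) = 5658)
g = -2829/89 (g = 5658/(-178) = 5658*(-1/178) = -2829/89 ≈ -31.787)
Q(b) = 0
sqrt(a + Q(g)) = sqrt(-21868 + 0) = sqrt(-21868) = 2*I*sqrt(5467)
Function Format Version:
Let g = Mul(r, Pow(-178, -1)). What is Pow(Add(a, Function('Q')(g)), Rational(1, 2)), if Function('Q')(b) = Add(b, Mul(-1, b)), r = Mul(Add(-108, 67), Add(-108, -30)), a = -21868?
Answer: Mul(2, I, Pow(5467, Rational(1, 2))) ≈ Mul(147.88, I)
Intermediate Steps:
r = 5658 (r = Mul(-41, -138) = 5658)
g = Rational(-2829, 89) (g = Mul(5658, Pow(-178, -1)) = Mul(5658, Rational(-1, 178)) = Rational(-2829, 89) ≈ -31.787)
Function('Q')(b) = 0
Pow(Add(a, Function('Q')(g)), Rational(1, 2)) = Pow(Add(-21868, 0), Rational(1, 2)) = Pow(-21868, Rational(1, 2)) = Mul(2, I, Pow(5467, Rational(1, 2)))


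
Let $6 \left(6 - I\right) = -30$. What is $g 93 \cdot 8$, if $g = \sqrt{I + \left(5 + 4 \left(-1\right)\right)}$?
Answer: $1488 \sqrt{3} \approx 2577.3$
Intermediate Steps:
$I = 11$ ($I = 6 - -5 = 6 + 5 = 11$)
$g = 2 \sqrt{3}$ ($g = \sqrt{11 + \left(5 + 4 \left(-1\right)\right)} = \sqrt{11 + \left(5 - 4\right)} = \sqrt{11 + 1} = \sqrt{12} = 2 \sqrt{3} \approx 3.4641$)
$g 93 \cdot 8 = 2 \sqrt{3} \cdot 93 \cdot 8 = 186 \sqrt{3} \cdot 8 = 1488 \sqrt{3}$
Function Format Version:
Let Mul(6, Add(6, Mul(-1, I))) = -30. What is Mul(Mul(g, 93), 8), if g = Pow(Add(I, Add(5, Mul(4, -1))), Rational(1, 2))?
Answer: Mul(1488, Pow(3, Rational(1, 2))) ≈ 2577.3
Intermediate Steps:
I = 11 (I = Add(6, Mul(Rational(-1, 6), -30)) = Add(6, 5) = 11)
g = Mul(2, Pow(3, Rational(1, 2))) (g = Pow(Add(11, Add(5, Mul(4, -1))), Rational(1, 2)) = Pow(Add(11, Add(5, -4)), Rational(1, 2)) = Pow(Add(11, 1), Rational(1, 2)) = Pow(12, Rational(1, 2)) = Mul(2, Pow(3, Rational(1, 2))) ≈ 3.4641)
Mul(Mul(g, 93), 8) = Mul(Mul(Mul(2, Pow(3, Rational(1, 2))), 93), 8) = Mul(Mul(186, Pow(3, Rational(1, 2))), 8) = Mul(1488, Pow(3, Rational(1, 2)))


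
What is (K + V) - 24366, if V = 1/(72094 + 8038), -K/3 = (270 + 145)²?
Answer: -43354697411/80132 ≈ -5.4104e+5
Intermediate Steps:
K = -516675 (K = -3*(270 + 145)² = -3*415² = -3*172225 = -516675)
V = 1/80132 ≈ 1.2479e-5
(K + V) - 24366 = (-516675 + 1/80132) - 24366 = -41402201099/80132 - 24366 = -43354697411/80132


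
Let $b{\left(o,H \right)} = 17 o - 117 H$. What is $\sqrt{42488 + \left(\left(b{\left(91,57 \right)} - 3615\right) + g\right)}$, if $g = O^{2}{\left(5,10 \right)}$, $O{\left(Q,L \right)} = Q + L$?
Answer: $2 \sqrt{8494} \approx 184.33$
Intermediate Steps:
$O{\left(Q,L \right)} = L + Q$
$b{\left(o,H \right)} = - 117 H + 17 o$
$g = 225$ ($g = \left(10 + 5\right)^{2} = 15^{2} = 225$)
$\sqrt{42488 + \left(\left(b{\left(91,57 \right)} - 3615\right) + g\right)} = \sqrt{42488 + \left(\left(\left(\left(-117\right) 57 + 17 \cdot 91\right) - 3615\right) + 225\right)} = \sqrt{42488 + \left(\left(\left(-6669 + 1547\right) - 3615\right) + 225\right)} = \sqrt{42488 + \left(\left(-5122 - 3615\right) + 225\right)} = \sqrt{42488 + \left(-8737 + 225\right)} = \sqrt{42488 - 8512} = \sqrt{33976} = 2 \sqrt{8494}$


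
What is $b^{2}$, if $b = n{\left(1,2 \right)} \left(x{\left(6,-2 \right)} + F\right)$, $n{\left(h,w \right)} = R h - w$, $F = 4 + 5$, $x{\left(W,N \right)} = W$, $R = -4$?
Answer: $8100$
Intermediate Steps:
$F = 9$
$n{\left(h,w \right)} = - w - 4 h$ ($n{\left(h,w \right)} = - 4 h - w = - w - 4 h$)
$b = -90$ ($b = \left(\left(-1\right) 2 - 4\right) \left(6 + 9\right) = \left(-2 - 4\right) 15 = \left(-6\right) 15 = -90$)
$b^{2} = \left(-90\right)^{2} = 8100$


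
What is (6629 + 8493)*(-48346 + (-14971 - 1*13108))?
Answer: -1155698850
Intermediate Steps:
(6629 + 8493)*(-48346 + (-14971 - 1*13108)) = 15122*(-48346 + (-14971 - 13108)) = 15122*(-48346 - 28079) = 15122*(-76425) = -1155698850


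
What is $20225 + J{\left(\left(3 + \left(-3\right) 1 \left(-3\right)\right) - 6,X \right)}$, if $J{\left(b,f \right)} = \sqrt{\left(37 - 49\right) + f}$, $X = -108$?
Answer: $20225 + 2 i \sqrt{30} \approx 20225.0 + 10.954 i$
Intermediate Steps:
$J{\left(b,f \right)} = \sqrt{-12 + f}$ ($J{\left(b,f \right)} = \sqrt{\left(37 - 49\right) + f} = \sqrt{-12 + f}$)
$20225 + J{\left(\left(3 + \left(-3\right) 1 \left(-3\right)\right) - 6,X \right)} = 20225 + \sqrt{-12 - 108} = 20225 + \sqrt{-120} = 20225 + 2 i \sqrt{30}$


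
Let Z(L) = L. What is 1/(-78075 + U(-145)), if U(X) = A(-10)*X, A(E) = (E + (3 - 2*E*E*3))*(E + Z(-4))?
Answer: -1/1310285 ≈ -7.6319e-7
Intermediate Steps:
A(E) = (-4 + E)*(3 + E - 6*E**2) (A(E) = (E + (3 - 2*E*E*3))*(E - 4) = (E + (3 - 2*E**2*3))*(-4 + E) = (E + (3 - 6*E**2))*(-4 + E) = (3 + E - 6*E**2)*(-4 + E) = (-4 + E)*(3 + E - 6*E**2))
U(X) = 8498*X (U(X) = (-12 - 1*(-10) - 6*(-10)**3 + 25*(-10)**2)*X = (-12 + 10 - 6*(-1000) + 25*100)*X = (-12 + 10 + 6000 + 2500)*X = 8498*X)
1/(-78075 + U(-145)) = 1/(-78075 + 8498*(-145)) = 1/(-78075 - 1232210) = 1/(-1310285) = -1/1310285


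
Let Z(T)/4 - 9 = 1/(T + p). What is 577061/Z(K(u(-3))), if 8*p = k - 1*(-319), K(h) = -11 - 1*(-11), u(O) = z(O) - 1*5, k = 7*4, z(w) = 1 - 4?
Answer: 200240167/12524 ≈ 15989.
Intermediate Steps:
z(w) = -3
k = 28
u(O) = -8 (u(O) = -3 - 1*5 = -3 - 5 = -8)
K(h) = 0 (K(h) = -11 + 11 = 0)
p = 347/8 (p = (28 - 1*(-319))/8 = (28 + 319)/8 = (⅛)*347 = 347/8 ≈ 43.375)
Z(T) = 36 + 4/(347/8 + T) (Z(T) = 36 + 4/(T + 347/8) = 36 + 4/(347/8 + T))
577061/Z(K(u(-3))) = 577061/((4*(3131 + 72*0)/(347 + 8*0))) = 577061/((4*(3131 + 0)/(347 + 0))) = 577061/((4*3131/347)) = 577061/((4*(1/347)*3131)) = 577061/(12524/347) = 577061*(347/12524) = 200240167/12524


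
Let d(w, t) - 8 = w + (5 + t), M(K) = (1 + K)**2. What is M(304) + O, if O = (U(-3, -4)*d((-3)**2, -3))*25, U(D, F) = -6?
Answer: 90175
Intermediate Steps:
d(w, t) = 13 + t + w (d(w, t) = 8 + (w + (5 + t)) = 8 + (5 + t + w) = 13 + t + w)
O = -2850 (O = -6*(13 - 3 + (-3)**2)*25 = -6*(13 - 3 + 9)*25 = -6*19*25 = -114*25 = -2850)
M(304) + O = (1 + 304)**2 - 2850 = 305**2 - 2850 = 93025 - 2850 = 90175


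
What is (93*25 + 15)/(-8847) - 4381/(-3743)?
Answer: 3333343/3679369 ≈ 0.90596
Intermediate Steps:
(93*25 + 15)/(-8847) - 4381/(-3743) = (2325 + 15)*(-1/8847) - 4381*(-1/3743) = 2340*(-1/8847) + 4381/3743 = -260/983 + 4381/3743 = 3333343/3679369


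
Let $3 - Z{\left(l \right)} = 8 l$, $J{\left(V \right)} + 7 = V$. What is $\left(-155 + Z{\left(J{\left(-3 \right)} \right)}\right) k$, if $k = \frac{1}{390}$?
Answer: $- \frac{12}{65} \approx -0.18462$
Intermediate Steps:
$J{\left(V \right)} = -7 + V$
$k = \frac{1}{390} \approx 0.0025641$
$Z{\left(l \right)} = 3 - 8 l$
$\left(-155 + Z{\left(J{\left(-3 \right)} \right)}\right) k = \left(-155 - \left(-3 + 8 \left(-7 - 3\right)\right)\right) \frac{1}{390} = \left(-155 + \left(3 - -80\right)\right) \frac{1}{390} = \left(-155 + \left(3 + 80\right)\right) \frac{1}{390} = \left(-155 + 83\right) \frac{1}{390} = \left(-72\right) \frac{1}{390} = - \frac{12}{65}$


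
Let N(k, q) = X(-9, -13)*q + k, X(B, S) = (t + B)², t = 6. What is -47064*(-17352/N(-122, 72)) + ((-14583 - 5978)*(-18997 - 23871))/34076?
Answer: 505213228621/320071 ≈ 1.5784e+6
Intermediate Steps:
X(B, S) = (6 + B)²
N(k, q) = k + 9*q (N(k, q) = (6 - 9)²*q + k = (-3)²*q + k = 9*q + k = k + 9*q)
-47064*(-17352/N(-122, 72)) + ((-14583 - 5978)*(-18997 - 23871))/34076 = -47064*(-17352/(-122 + 9*72)) + ((-14583 - 5978)*(-18997 - 23871))/34076 = -47064*(-17352/(-122 + 648)) - 20561*(-42868)*(1/34076) = -47064/(526*(-1/17352)) + 881408948*(1/34076) = -47064/(-263/8676) + 31478891/1217 = -47064*(-8676/263) + 31478891/1217 = 408327264/263 + 31478891/1217 = 505213228621/320071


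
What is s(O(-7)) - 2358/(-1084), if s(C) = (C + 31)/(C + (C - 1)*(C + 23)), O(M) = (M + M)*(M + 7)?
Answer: 10315/12466 ≈ 0.82745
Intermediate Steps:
O(M) = 2*M*(7 + M) (O(M) = (2*M)*(7 + M) = 2*M*(7 + M))
s(C) = (31 + C)/(C + (-1 + C)*(23 + C))
s(O(-7)) - 2358/(-1084) = (31 + 2*(-7)*(7 - 7))/(-23 + (2*(-7)*(7 - 7))² + 23*(2*(-7)*(7 - 7))) - 2358/(-1084) = (31 + 2*(-7)*0)/(-23 + (2*(-7)*0)² + 23*(2*(-7)*0)) - 2358*(-1)/1084 = (31 + 0)/(-23 + 0² + 23*0) - 1*(-1179/542) = 31/(-23 + 0 + 0) + 1179/542 = 31/(-23) + 1179/542 = -1/23*31 + 1179/542 = -31/23 + 1179/542 = 10315/12466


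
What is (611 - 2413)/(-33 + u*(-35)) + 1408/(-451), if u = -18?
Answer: -150298/24477 ≈ -6.1404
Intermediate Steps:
(611 - 2413)/(-33 + u*(-35)) + 1408/(-451) = (611 - 2413)/(-33 - 18*(-35)) + 1408/(-451) = -1802/(-33 + 630) + 1408*(-1/451) = -1802/597 - 128/41 = -150298/24477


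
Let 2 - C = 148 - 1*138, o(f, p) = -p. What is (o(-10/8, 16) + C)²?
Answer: 576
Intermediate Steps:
C = -8 (C = 2 - (148 - 1*138) = 2 - (148 - 138) = 2 - 1*10 = 2 - 10 = -8)
(o(-10/8, 16) + C)² = (-1*16 - 8)² = (-16 - 8)² = (-24)² = 576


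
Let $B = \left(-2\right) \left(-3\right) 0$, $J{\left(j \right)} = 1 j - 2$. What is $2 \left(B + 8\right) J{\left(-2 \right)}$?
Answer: $-64$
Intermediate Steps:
$J{\left(j \right)} = -2 + j$ ($J{\left(j \right)} = j - 2 = -2 + j$)
$B = 0$ ($B = 6 \cdot 0 = 0$)
$2 \left(B + 8\right) J{\left(-2 \right)} = 2 \left(0 + 8\right) \left(-2 - 2\right) = 2 \cdot 8 \left(-4\right) = 16 \left(-4\right) = -64$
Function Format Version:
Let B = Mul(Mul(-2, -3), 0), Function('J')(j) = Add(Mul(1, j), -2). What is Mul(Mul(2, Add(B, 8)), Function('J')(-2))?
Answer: -64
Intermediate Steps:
Function('J')(j) = Add(-2, j) (Function('J')(j) = Add(j, -2) = Add(-2, j))
B = 0 (B = Mul(6, 0) = 0)
Mul(Mul(2, Add(B, 8)), Function('J')(-2)) = Mul(Mul(2, Add(0, 8)), Add(-2, -2)) = Mul(Mul(2, 8), -4) = Mul(16, -4) = -64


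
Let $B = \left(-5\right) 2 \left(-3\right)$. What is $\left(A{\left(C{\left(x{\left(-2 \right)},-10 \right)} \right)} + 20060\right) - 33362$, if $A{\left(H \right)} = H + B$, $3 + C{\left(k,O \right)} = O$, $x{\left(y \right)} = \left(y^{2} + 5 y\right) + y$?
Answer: $-13285$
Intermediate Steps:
$x{\left(y \right)} = y^{2} + 6 y$
$C{\left(k,O \right)} = -3 + O$
$B = 30$ ($B = \left(-10\right) \left(-3\right) = 30$)
$A{\left(H \right)} = 30 + H$ ($A{\left(H \right)} = H + 30 = 30 + H$)
$\left(A{\left(C{\left(x{\left(-2 \right)},-10 \right)} \right)} + 20060\right) - 33362 = \left(\left(30 - 13\right) + 20060\right) - 33362 = \left(17 + 20060\right) - 33362 = 20077 - 33362 = -13285$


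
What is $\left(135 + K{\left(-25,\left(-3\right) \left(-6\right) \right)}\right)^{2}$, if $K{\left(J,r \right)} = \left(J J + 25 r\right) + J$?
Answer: $1404225$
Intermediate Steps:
$K{\left(J,r \right)} = J + J^{2} + 25 r$ ($K{\left(J,r \right)} = \left(J^{2} + 25 r\right) + J = J + J^{2} + 25 r$)
$\left(135 + K{\left(-25,\left(-3\right) \left(-6\right) \right)}\right)^{2} = \left(135 + \left(-25 + \left(-25\right)^{2} + 25 \left(\left(-3\right) \left(-6\right)\right)\right)\right)^{2} = \left(135 + \left(-25 + 625 + 25 \cdot 18\right)\right)^{2} = \left(135 + \left(-25 + 625 + 450\right)\right)^{2} = \left(135 + 1050\right)^{2} = 1185^{2} = 1404225$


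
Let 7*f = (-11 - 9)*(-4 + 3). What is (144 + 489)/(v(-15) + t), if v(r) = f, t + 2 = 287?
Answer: 4431/2015 ≈ 2.1990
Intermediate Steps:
t = 285 (t = -2 + 287 = 285)
f = 20/7 (f = ((-11 - 9)*(-4 + 3))/7 = (-20*(-1))/7 = (⅐)*20 = 20/7 ≈ 2.8571)
v(r) = 20/7
(144 + 489)/(v(-15) + t) = (144 + 489)/(20/7 + 285) = 633/(2015/7) = 633*(7/2015) = 4431/2015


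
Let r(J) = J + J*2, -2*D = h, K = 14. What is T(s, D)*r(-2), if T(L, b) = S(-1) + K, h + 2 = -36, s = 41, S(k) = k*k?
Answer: -90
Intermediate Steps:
S(k) = k²
h = -38 (h = -2 - 36 = -38)
D = 19 (D = -½*(-38) = 19)
T(L, b) = 15 (T(L, b) = (-1)² + 14 = 1 + 14 = 15)
r(J) = 3*J (r(J) = J + 2*J = 3*J)
T(s, D)*r(-2) = 15*(3*(-2)) = 15*(-6) = -90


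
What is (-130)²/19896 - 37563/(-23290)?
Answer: 71309653/28961115 ≈ 2.4623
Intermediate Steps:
(-130)²/19896 - 37563/(-23290) = 16900*(1/19896) - 37563*(-1/23290) = 4225/4974 + 37563/23290 = 71309653/28961115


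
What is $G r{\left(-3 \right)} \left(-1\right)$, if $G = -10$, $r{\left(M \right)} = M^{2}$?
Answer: $90$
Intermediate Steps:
$G r{\left(-3 \right)} \left(-1\right) = - 10 \left(-3\right)^{2} \left(-1\right) = \left(-10\right) 9 \left(-1\right) = \left(-90\right) \left(-1\right) = 90$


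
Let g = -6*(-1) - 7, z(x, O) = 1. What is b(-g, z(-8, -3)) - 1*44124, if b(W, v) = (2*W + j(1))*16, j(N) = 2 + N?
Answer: -44044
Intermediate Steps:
g = -1 (g = 6 - 7 = -1)
b(W, v) = 48 + 32*W (b(W, v) = (2*W + (2 + 1))*16 = (2*W + 3)*16 = (3 + 2*W)*16 = 48 + 32*W)
b(-g, z(-8, -3)) - 1*44124 = (48 + 32*(-1*(-1))) - 1*44124 = (48 + 32*1) - 44124 = (48 + 32) - 44124 = 80 - 44124 = -44044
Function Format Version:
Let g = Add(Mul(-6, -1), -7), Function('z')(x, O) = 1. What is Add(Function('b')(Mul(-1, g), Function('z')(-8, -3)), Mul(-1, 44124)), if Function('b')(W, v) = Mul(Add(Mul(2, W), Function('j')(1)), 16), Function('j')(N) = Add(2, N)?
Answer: -44044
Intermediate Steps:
g = -1 (g = Add(6, -7) = -1)
Function('b')(W, v) = Add(48, Mul(32, W)) (Function('b')(W, v) = Mul(Add(Mul(2, W), Add(2, 1)), 16) = Mul(Add(Mul(2, W), 3), 16) = Mul(Add(3, Mul(2, W)), 16) = Add(48, Mul(32, W)))
Add(Function('b')(Mul(-1, g), Function('z')(-8, -3)), Mul(-1, 44124)) = Add(Add(48, Mul(32, Mul(-1, -1))), Mul(-1, 44124)) = Add(Add(48, Mul(32, 1)), -44124) = Add(Add(48, 32), -44124) = Add(80, -44124) = -44044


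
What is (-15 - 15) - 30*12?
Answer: -390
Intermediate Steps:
(-15 - 15) - 30*12 = -30 - 360 = -390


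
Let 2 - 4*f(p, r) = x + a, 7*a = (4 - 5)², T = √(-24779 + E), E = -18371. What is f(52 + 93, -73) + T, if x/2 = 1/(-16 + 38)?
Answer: 34/77 + 5*I*√1726 ≈ 0.44156 + 207.73*I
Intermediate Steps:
T = 5*I*√1726 (T = √(-24779 - 18371) = √(-43150) = 5*I*√1726 ≈ 207.73*I)
x = 1/11 (x = 2/(-16 + 38) = 2/22 = 2*(1/22) = 1/11 ≈ 0.090909)
a = ⅐ (a = (4 - 5)²/7 = (⅐)*(-1)² = (⅐)*1 = ⅐ ≈ 0.14286)
f(p, r) = 34/77 (f(p, r) = ½ - (1/11 + ⅐)/4 = ½ - ¼*18/77 = ½ - 9/154 = 34/77)
f(52 + 93, -73) + T = 34/77 + 5*I*√1726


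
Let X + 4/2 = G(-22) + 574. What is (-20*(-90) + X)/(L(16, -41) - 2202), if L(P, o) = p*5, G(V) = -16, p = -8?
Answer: -62/59 ≈ -1.0508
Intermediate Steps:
L(P, o) = -40 (L(P, o) = -8*5 = -40)
X = 556 (X = -2 + (-16 + 574) = -2 + 558 = 556)
(-20*(-90) + X)/(L(16, -41) - 2202) = (-20*(-90) + 556)/(-40 - 2202) = (1800 + 556)/(-2242) = 2356*(-1/2242) = -62/59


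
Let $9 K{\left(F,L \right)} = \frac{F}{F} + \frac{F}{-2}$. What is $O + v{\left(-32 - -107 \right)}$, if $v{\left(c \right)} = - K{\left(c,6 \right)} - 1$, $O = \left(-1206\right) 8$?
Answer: $- \frac{173609}{18} \approx -9644.9$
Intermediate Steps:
$O = -9648$
$K{\left(F,L \right)} = \frac{1}{9} - \frac{F}{18}$ ($K{\left(F,L \right)} = \frac{\frac{F}{F} + \frac{F}{-2}}{9} = \frac{1 + F \left(- \frac{1}{2}\right)}{9} = \frac{1 - \frac{F}{2}}{9} = \frac{1}{9} - \frac{F}{18}$)
$v{\left(c \right)} = - \frac{10}{9} + \frac{c}{18}$ ($v{\left(c \right)} = - (\frac{1}{9} - \frac{c}{18}) - 1 = \left(- \frac{1}{9} + \frac{c}{18}\right) - 1 = - \frac{10}{9} + \frac{c}{18}$)
$O + v{\left(-32 - -107 \right)} = -9648 - \left(\frac{10}{9} - \frac{-32 - -107}{18}\right) = -9648 - \left(\frac{10}{9} - \frac{-32 + 107}{18}\right) = -9648 + \left(- \frac{10}{9} + \frac{1}{18} \cdot 75\right) = -9648 + \left(- \frac{10}{9} + \frac{25}{6}\right) = -9648 + \frac{55}{18} = - \frac{173609}{18}$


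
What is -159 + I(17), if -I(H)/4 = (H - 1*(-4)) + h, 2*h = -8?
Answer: -227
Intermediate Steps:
h = -4 (h = (1/2)*(-8) = -4)
I(H) = -4*H (I(H) = -4*((H - 1*(-4)) - 4) = -4*((H + 4) - 4) = -4*((4 + H) - 4) = -4*H)
-159 + I(17) = -159 - 4*17 = -159 - 68 = -227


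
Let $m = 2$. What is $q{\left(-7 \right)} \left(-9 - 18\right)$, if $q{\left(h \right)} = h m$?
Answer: $378$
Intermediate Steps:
$q{\left(h \right)} = 2 h$ ($q{\left(h \right)} = h 2 = 2 h$)
$q{\left(-7 \right)} \left(-9 - 18\right) = 2 \left(-7\right) \left(-9 - 18\right) = \left(-14\right) \left(-27\right) = 378$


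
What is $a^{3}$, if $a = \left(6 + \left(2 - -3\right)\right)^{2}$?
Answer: $1771561$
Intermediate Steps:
$a = 121$ ($a = \left(6 + \left(2 + 3\right)\right)^{2} = \left(6 + 5\right)^{2} = 11^{2} = 121$)
$a^{3} = 121^{3} = 1771561$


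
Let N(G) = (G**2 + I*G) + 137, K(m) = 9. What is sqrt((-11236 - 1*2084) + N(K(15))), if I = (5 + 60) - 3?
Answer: 112*I ≈ 112.0*I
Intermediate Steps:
I = 62 (I = 65 - 3 = 62)
N(G) = 137 + G**2 + 62*G (N(G) = (G**2 + 62*G) + 137 = 137 + G**2 + 62*G)
sqrt((-11236 - 1*2084) + N(K(15))) = sqrt((-11236 - 1*2084) + (137 + 9**2 + 62*9)) = sqrt((-11236 - 2084) + (137 + 81 + 558)) = sqrt(-13320 + 776) = sqrt(-12544) = 112*I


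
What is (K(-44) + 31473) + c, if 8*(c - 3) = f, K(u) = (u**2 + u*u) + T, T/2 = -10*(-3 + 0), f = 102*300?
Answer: 39233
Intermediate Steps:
f = 30600
T = 60 (T = 2*(-10*(-3 + 0)) = 2*(-10*(-3)) = 2*30 = 60)
K(u) = 60 + 2*u**2 (K(u) = (u**2 + u*u) + 60 = (u**2 + u**2) + 60 = 2*u**2 + 60 = 60 + 2*u**2)
c = 3828 (c = 3 + (1/8)*30600 = 3 + 3825 = 3828)
(K(-44) + 31473) + c = ((60 + 2*(-44)**2) + 31473) + 3828 = ((60 + 2*1936) + 31473) + 3828 = ((60 + 3872) + 31473) + 3828 = (3932 + 31473) + 3828 = 35405 + 3828 = 39233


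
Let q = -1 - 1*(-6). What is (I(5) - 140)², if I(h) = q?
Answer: 18225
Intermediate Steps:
q = 5 (q = -1 + 6 = 5)
I(h) = 5
(I(5) - 140)² = (5 - 140)² = (-135)² = 18225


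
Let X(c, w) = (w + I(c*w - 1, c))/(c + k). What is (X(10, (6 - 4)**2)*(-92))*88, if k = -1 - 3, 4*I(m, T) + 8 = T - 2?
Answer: -16192/3 ≈ -5397.3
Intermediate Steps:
I(m, T) = -5/2 + T/4 (I(m, T) = -2 + (T - 2)/4 = -2 + (-2 + T)/4 = -2 + (-1/2 + T/4) = -5/2 + T/4)
k = -4
X(c, w) = (-5/2 + w + c/4)/(-4 + c) (X(c, w) = (w + (-5/2 + c/4))/(c - 4) = (-5/2 + w + c/4)/(-4 + c))
(X(10, (6 - 4)**2)*(-92))*88 = (((-10 + 10 + 4*(6 - 4)**2)/(4*(-4 + 10)))*(-92))*88 = (((1/4)*(-10 + 10 + 4*2**2)/6)*(-92))*88 = (((1/4)*(1/6)*(-10 + 10 + 4*4))*(-92))*88 = (((1/4)*(1/6)*(-10 + 10 + 16))*(-92))*88 = (((1/4)*(1/6)*16)*(-92))*88 = ((2/3)*(-92))*88 = -184/3*88 = -16192/3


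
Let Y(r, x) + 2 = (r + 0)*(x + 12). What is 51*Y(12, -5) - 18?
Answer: 4164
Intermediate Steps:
Y(r, x) = -2 + r*(12 + x) (Y(r, x) = -2 + (r + 0)*(x + 12) = -2 + r*(12 + x))
51*Y(12, -5) - 18 = 51*(-2 + 12*12 + 12*(-5)) - 18 = 51*(-2 + 144 - 60) - 18 = 51*82 - 18 = 4182 - 18 = 4164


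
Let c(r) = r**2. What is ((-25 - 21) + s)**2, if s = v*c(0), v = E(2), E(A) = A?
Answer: 2116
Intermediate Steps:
v = 2
s = 0 (s = 2*0**2 = 2*0 = 0)
((-25 - 21) + s)**2 = ((-25 - 21) + 0)**2 = (-46 + 0)**2 = (-46)**2 = 2116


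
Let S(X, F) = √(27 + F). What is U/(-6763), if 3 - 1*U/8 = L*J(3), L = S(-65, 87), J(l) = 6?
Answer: -24/6763 + 48*√114/6763 ≈ 0.072231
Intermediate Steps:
L = √114 (L = √(27 + 87) = √114 ≈ 10.677)
U = 24 - 48*√114 (U = 24 - 8*√114*6 = 24 - 48*√114 ≈ -488.50)
U/(-6763) = (24 - 48*√114)/(-6763) = (24 - 48*√114)*(-1/6763) = -24/6763 + 48*√114/6763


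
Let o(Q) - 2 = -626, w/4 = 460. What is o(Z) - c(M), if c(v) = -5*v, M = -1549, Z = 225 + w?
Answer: -8369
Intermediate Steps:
w = 1840 (w = 4*460 = 1840)
Z = 2065 (Z = 225 + 1840 = 2065)
o(Q) = -624 (o(Q) = 2 - 626 = -624)
o(Z) - c(M) = -624 - (-5)*(-1549) = -624 - 1*7745 = -624 - 7745 = -8369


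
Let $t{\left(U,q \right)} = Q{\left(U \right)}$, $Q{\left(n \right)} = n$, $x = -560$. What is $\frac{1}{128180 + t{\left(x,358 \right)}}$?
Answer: $\frac{1}{127620} \approx 7.8358 \cdot 10^{-6}$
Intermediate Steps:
$t{\left(U,q \right)} = U$
$\frac{1}{128180 + t{\left(x,358 \right)}} = \frac{1}{128180 - 560} = \frac{1}{127620}$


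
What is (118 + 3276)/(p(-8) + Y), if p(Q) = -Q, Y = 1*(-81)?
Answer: -3394/73 ≈ -46.493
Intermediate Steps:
Y = -81
(118 + 3276)/(p(-8) + Y) = (118 + 3276)/(-1*(-8) - 81) = 3394/(8 - 81) = 3394/(-73) = 3394*(-1/73) = -3394/73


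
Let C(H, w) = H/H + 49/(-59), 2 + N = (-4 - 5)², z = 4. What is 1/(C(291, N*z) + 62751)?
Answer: 59/3702319 ≈ 1.5936e-5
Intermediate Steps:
N = 79 (N = -2 + (-4 - 5)² = -2 + (-9)² = -2 + 81 = 79)
C(H, w) = 10/59 (C(H, w) = 1 + 49*(-1/59) = 1 - 49/59 = 10/59)
1/(C(291, N*z) + 62751) = 1/(10/59 + 62751) = 1/(3702319/59) = 59/3702319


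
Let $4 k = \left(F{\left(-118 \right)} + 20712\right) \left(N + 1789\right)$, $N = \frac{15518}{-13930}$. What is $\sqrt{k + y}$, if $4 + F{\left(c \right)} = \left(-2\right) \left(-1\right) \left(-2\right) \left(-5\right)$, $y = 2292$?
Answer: $\frac{4 \sqrt{28097450654630}}{6965} \approx 3044.2$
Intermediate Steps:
$N = - \frac{7759}{6965}$ ($N = 15518 \left(- \frac{1}{13930}\right) = - \frac{7759}{6965} \approx -1.114$)
$F{\left(c \right)} = 16$ ($F{\left(c \right)} = -4 + \left(-2\right) \left(-1\right) \left(-2\right) \left(-5\right) = -4 + 2 \left(-2\right) \left(-5\right) = -4 - -20 = -4 + 20 = 16$)
$k = \frac{64529507932}{6965}$ ($k = \frac{\left(16 + 20712\right) \left(- \frac{7759}{6965} + 1789\right)}{4} = \frac{20728 \cdot \frac{12452626}{6965}}{4} = \frac{1}{4} \cdot \frac{258118031728}{6965} = \frac{64529507932}{6965} \approx 9.2648 \cdot 10^{6}$)
$\sqrt{k + y} = \sqrt{\frac{64529507932}{6965} + 2292} = \sqrt{\frac{64545471712}{6965}} = \frac{4 \sqrt{28097450654630}}{6965}$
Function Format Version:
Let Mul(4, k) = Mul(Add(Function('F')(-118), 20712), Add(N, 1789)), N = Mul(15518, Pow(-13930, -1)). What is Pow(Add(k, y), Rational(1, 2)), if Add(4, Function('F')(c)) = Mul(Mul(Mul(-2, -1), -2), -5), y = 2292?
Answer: Mul(Rational(4, 6965), Pow(28097450654630, Rational(1, 2))) ≈ 3044.2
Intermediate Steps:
N = Rational(-7759, 6965) (N = Mul(15518, Rational(-1, 13930)) = Rational(-7759, 6965) ≈ -1.1140)
Function('F')(c) = 16 (Function('F')(c) = Add(-4, Mul(Mul(Mul(-2, -1), -2), -5)) = Add(-4, Mul(Mul(2, -2), -5)) = Add(-4, Mul(-4, -5)) = Add(-4, 20) = 16)
k = Rational(64529507932, 6965) (k = Mul(Rational(1, 4), Mul(Add(16, 20712), Add(Rational(-7759, 6965), 1789))) = Mul(Rational(1, 4), Mul(20728, Rational(12452626, 6965))) = Mul(Rational(1, 4), Rational(258118031728, 6965)) = Rational(64529507932, 6965) ≈ 9.2648e+6)
Pow(Add(k, y), Rational(1, 2)) = Pow(Add(Rational(64529507932, 6965), 2292), Rational(1, 2)) = Pow(Rational(64545471712, 6965), Rational(1, 2)) = Mul(Rational(4, 6965), Pow(28097450654630, Rational(1, 2)))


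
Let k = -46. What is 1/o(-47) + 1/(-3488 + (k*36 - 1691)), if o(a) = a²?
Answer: 4626/15098515 ≈ 0.00030639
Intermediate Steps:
1/o(-47) + 1/(-3488 + (k*36 - 1691)) = 1/((-47)²) + 1/(-3488 + (-46*36 - 1691)) = 1/2209 + 1/(-3488 + (-1656 - 1691)) = 1/2209 + 1/(-3488 - 3347) = 1/2209 + 1/(-6835) = 1/2209 - 1/6835 = 4626/15098515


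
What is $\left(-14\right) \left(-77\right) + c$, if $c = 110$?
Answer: $1188$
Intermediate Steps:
$\left(-14\right) \left(-77\right) + c = \left(-14\right) \left(-77\right) + 110 = 1078 + 110 = 1188$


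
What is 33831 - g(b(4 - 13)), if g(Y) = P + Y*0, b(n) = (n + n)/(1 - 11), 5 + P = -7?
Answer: 33843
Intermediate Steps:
P = -12 (P = -5 - 7 = -12)
b(n) = -n/5 (b(n) = (2*n)/(-10) = (2*n)*(-1/10) = -n/5)
g(Y) = -12 (g(Y) = -12 + Y*0 = -12 + 0 = -12)
33831 - g(b(4 - 13)) = 33831 - 1*(-12) = 33831 + 12 = 33843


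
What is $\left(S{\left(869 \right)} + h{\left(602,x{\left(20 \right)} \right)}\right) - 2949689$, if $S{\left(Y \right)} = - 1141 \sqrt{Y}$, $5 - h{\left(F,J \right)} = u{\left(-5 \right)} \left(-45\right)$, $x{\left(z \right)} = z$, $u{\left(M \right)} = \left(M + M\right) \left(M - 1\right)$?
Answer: $-2946984 - 1141 \sqrt{869} \approx -2.9806 \cdot 10^{6}$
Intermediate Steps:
$u{\left(M \right)} = 2 M \left(-1 + M\right)$
$h{\left(F,J \right)} = 2705$ ($h{\left(F,J \right)} = 5 - 2 \left(-5\right) \left(-1 - 5\right) \left(-45\right) = 5 - 2 \left(-5\right) \left(-6\right) \left(-45\right) = 5 - 60 \left(-45\right) = 5 - -2700 = 5 + 2700 = 2705$)
$\left(S{\left(869 \right)} + h{\left(602,x{\left(20 \right)} \right)}\right) - 2949689 = \left(- 1141 \sqrt{869} + 2705\right) - 2949689 = \left(2705 - 1141 \sqrt{869}\right) - 2949689 = -2946984 - 1141 \sqrt{869}$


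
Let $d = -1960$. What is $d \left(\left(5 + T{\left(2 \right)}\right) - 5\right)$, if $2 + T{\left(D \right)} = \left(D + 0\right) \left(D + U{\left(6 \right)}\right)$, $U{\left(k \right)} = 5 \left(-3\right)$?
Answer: $54880$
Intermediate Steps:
$U{\left(k \right)} = -15$
$T{\left(D \right)} = -2 + D \left(-15 + D\right)$ ($T{\left(D \right)} = -2 + \left(D + 0\right) \left(D - 15\right) = -2 + D \left(-15 + D\right)$)
$d \left(\left(5 + T{\left(2 \right)}\right) - 5\right) = - 1960 \left(\left(5 - \left(32 - 4\right)\right) - 5\right) = - 1960 \left(\left(5 - 28\right) - 5\right) = - 1960 \left(-23 - 5\right) = \left(-1960\right) \left(-28\right) = 54880$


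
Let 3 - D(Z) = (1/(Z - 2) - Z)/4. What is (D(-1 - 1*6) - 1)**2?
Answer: 25/324 ≈ 0.077160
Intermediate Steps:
D(Z) = 3 - 1/(4*(-2 + Z)) + Z/4 (D(Z) = 3 - (1/(Z - 2) - Z)/4 = 3 - (1/(-2 + Z) - Z)/4 = 3 - (-Z/4 + 1/(4*(-2 + Z))) = 3 + (-1/(4*(-2 + Z)) + Z/4) = 3 - 1/(4*(-2 + Z)) + Z/4)
(D(-1 - 1*6) - 1)**2 = ((-25 + (-1 - 1*6)**2 + 10*(-1 - 1*6))/(4*(-2 + (-1 - 1*6))) - 1)**2 = ((-25 + (-1 - 6)**2 + 10*(-1 - 6))/(4*(-2 + (-1 - 6))) - 1)**2 = ((-25 + (-7)**2 + 10*(-7))/(4*(-2 - 7)) - 1)**2 = ((1/4)*(-25 + 49 - 70)/(-9) - 1)**2 = ((1/4)*(-1/9)*(-46) - 1)**2 = (23/18 - 1)**2 = (5/18)**2 = 25/324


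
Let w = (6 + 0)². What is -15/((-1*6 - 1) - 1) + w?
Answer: 303/8 ≈ 37.875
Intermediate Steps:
w = 36 (w = 6² = 36)
-15/((-1*6 - 1) - 1) + w = -15/((-1*6 - 1) - 1) + 36 = -15/((-6 - 1) - 1) + 36 = -15/(-7 - 1) + 36 = -15/(-8) + 36 = -⅛*(-15) + 36 = 15/8 + 36 = 303/8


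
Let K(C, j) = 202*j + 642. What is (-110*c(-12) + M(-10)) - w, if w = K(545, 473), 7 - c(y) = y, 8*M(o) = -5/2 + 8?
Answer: -1572437/16 ≈ -98277.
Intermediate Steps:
K(C, j) = 642 + 202*j
M(o) = 11/16 (M(o) = (-5/2 + 8)/8 = (⅛)*(11/2) = 11/16)
c(y) = 7 - y
w = 96188 (w = 642 + 202*473 = 642 + 95546 = 96188)
(-110*c(-12) + M(-10)) - w = (-110*(7 - 1*(-12)) + 11/16) - 1*96188 = (-110*(7 + 12) + 11/16) - 96188 = (-110*19 + 11/16) - 96188 = (-2090 + 11/16) - 96188 = -33429/16 - 96188 = -1572437/16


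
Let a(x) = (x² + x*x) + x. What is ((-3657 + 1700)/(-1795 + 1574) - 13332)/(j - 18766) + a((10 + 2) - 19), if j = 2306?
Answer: 66794295/727532 ≈ 91.809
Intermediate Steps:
a(x) = x + 2*x² (a(x) = (x² + x²) + x = 2*x² + x = x + 2*x²)
((-3657 + 1700)/(-1795 + 1574) - 13332)/(j - 18766) + a((10 + 2) - 19) = ((-3657 + 1700)/(-1795 + 1574) - 13332)/(2306 - 18766) + ((10 + 2) - 19)*(1 + 2*((10 + 2) - 19)) = (-1957/(-221) - 13332)/(-16460) + (12 - 19)*(1 + 2*(12 - 19)) = (-1957*(-1/221) - 13332)*(-1/16460) - 7*(1 + 2*(-7)) = (1957/221 - 13332)*(-1/16460) - 7*(1 - 14) = -2944415/221*(-1/16460) - 7*(-13) = 588883/727532 + 91 = 66794295/727532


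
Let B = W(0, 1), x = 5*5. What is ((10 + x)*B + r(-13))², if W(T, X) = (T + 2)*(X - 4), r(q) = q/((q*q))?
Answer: 7458361/169 ≈ 44132.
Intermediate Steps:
x = 25
r(q) = 1/q (r(q) = q/(q²) = q/q² = 1/q)
W(T, X) = (-4 + X)*(2 + T) (W(T, X) = (2 + T)*(-4 + X) = (-4 + X)*(2 + T))
B = -6 (B = -8 - 4*0 + 2*1 + 0*1 = -8 + 0 + 2 + 0 = -6)
((10 + x)*B + r(-13))² = ((10 + 25)*(-6) + 1/(-13))² = (35*(-6) - 1/13)² = (-210 - 1/13)² = (-2731/13)² = 7458361/169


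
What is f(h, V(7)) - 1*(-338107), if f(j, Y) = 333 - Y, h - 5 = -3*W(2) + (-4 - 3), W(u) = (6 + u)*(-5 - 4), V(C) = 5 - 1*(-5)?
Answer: 338430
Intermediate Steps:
V(C) = 10 (V(C) = 5 + 5 = 10)
W(u) = -54 - 9*u (W(u) = (6 + u)*(-9) = -54 - 9*u)
h = 214 (h = 5 + (-3*(-54 - 9*2) + (-4 - 3)) = 5 + (-3*(-54 - 18) - 7) = 5 + (-3*(-72) - 7) = 5 + (216 - 7) = 5 + 209 = 214)
f(h, V(7)) - 1*(-338107) = (333 - 1*10) - 1*(-338107) = (333 - 10) + 338107 = 323 + 338107 = 338430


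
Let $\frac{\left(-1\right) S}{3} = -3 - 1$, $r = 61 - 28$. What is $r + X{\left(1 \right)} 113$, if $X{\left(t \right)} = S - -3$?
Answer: $1728$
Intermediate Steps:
$r = 33$ ($r = 61 - 28 = 33$)
$S = 12$ ($S = - 3 \left(-3 - 1\right) = \left(-3\right) \left(-4\right) = 12$)
$X{\left(t \right)} = 15$ ($X{\left(t \right)} = 12 - -3 = 12 + 3 = 15$)
$r + X{\left(1 \right)} 113 = 33 + 15 \cdot 113 = 33 + 1695 = 1728$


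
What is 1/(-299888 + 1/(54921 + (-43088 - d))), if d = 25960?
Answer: -14127/4236517777 ≈ -3.3346e-6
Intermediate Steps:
1/(-299888 + 1/(54921 + (-43088 - d))) = 1/(-299888 + 1/(54921 + (-43088 - 1*25960))) = 1/(-299888 + 1/(54921 + (-43088 - 25960))) = 1/(-299888 + 1/(54921 - 69048)) = 1/(-299888 + 1/(-14127)) = 1/(-299888 - 1/14127) = 1/(-4236517777/14127) = -14127/4236517777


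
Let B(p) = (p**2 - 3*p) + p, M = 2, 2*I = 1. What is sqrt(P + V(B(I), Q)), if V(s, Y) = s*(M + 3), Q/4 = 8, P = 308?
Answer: sqrt(1217)/2 ≈ 17.443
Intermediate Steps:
I = 1/2 (I = (1/2)*1 = 1/2 ≈ 0.50000)
Q = 32 (Q = 4*8 = 32)
B(p) = p**2 - 2*p
V(s, Y) = 5*s (V(s, Y) = s*(2 + 3) = s*5 = 5*s)
sqrt(P + V(B(I), Q)) = sqrt(308 + 5*((-2 + 1/2)/2)) = sqrt(308 + 5*((1/2)*(-3/2))) = sqrt(308 + 5*(-3/4)) = sqrt(308 - 15/4) = sqrt(1217/4) = sqrt(1217)/2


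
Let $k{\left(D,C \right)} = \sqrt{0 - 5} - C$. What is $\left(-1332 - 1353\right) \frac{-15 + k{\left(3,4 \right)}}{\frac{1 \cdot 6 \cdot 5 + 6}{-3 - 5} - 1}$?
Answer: $- \frac{102030}{11} + \frac{5370 i \sqrt{5}}{11} \approx -9275.5 + 1091.6 i$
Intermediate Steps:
$k{\left(D,C \right)} = - C + i \sqrt{5}$ ($k{\left(D,C \right)} = \sqrt{-5} - C = i \sqrt{5} - C = - C + i \sqrt{5}$)
$\left(-1332 - 1353\right) \frac{-15 + k{\left(3,4 \right)}}{\frac{1 \cdot 6 \cdot 5 + 6}{-3 - 5} - 1} = \left(-1332 - 1353\right) \frac{-15 + \left(\left(-1\right) 4 + i \sqrt{5}\right)}{\frac{1 \cdot 6 \cdot 5 + 6}{-3 - 5} - 1} = \left(-1332 - 1353\right) \frac{-15 - \left(4 - i \sqrt{5}\right)}{\frac{6 \cdot 5 + 6}{-8} - 1} = - 2685 \frac{-19 + i \sqrt{5}}{\left(30 + 6\right) \left(- \frac{1}{8}\right) - 1} = - 2685 \frac{-19 + i \sqrt{5}}{36 \left(- \frac{1}{8}\right) - 1} = - 2685 \frac{-19 + i \sqrt{5}}{- \frac{9}{2} - 1} = - 2685 \frac{-19 + i \sqrt{5}}{- \frac{11}{2}} = - 2685 \left(-19 + i \sqrt{5}\right) \left(- \frac{2}{11}\right) = - 2685 \left(\frac{38}{11} - \frac{2 i \sqrt{5}}{11}\right) = - \frac{102030}{11} + \frac{5370 i \sqrt{5}}{11}$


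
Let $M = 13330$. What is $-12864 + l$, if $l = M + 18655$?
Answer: $19121$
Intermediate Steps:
$l = 31985$ ($l = 13330 + 18655 = 31985$)
$-12864 + l = -12864 + 31985 = 19121$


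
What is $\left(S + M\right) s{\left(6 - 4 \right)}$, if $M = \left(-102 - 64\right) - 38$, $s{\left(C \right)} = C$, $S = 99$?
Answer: $-210$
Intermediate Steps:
$M = -204$ ($M = -166 - 38 = -204$)
$\left(S + M\right) s{\left(6 - 4 \right)} = \left(99 - 204\right) \left(6 - 4\right) = - 105 \left(6 - 4\right) = \left(-105\right) 2 = -210$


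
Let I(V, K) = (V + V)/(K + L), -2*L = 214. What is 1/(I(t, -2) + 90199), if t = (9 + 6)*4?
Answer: 109/9831571 ≈ 1.1087e-5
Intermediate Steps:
L = -107 (L = -½*214 = -107)
t = 60 (t = 15*4 = 60)
I(V, K) = 2*V/(-107 + K) (I(V, K) = (V + V)/(K - 107) = (2*V)/(-107 + K) = 2*V/(-107 + K))
1/(I(t, -2) + 90199) = 1/(2*60/(-107 - 2) + 90199) = 1/(2*60/(-109) + 90199) = 1/(2*60*(-1/109) + 90199) = 1/(-120/109 + 90199) = 1/(9831571/109) = 109/9831571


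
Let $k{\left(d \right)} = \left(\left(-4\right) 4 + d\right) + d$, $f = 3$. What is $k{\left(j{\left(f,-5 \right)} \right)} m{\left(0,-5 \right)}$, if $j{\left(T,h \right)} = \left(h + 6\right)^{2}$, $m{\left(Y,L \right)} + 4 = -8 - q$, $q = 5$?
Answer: $238$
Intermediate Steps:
$m{\left(Y,L \right)} = -17$ ($m{\left(Y,L \right)} = -4 - 13 = -17$)
$j{\left(T,h \right)} = \left(6 + h\right)^{2}$
$k{\left(d \right)} = -16 + 2 d$ ($k{\left(d \right)} = \left(-16 + d\right) + d = -16 + 2 d$)
$k{\left(j{\left(f,-5 \right)} \right)} m{\left(0,-5 \right)} = \left(-16 + 2 \left(6 - 5\right)^{2}\right) \left(-17\right) = \left(-16 + 2 \cdot 1^{2}\right) \left(-17\right) = \left(-16 + 2 \cdot 1\right) \left(-17\right) = \left(-16 + 2\right) \left(-17\right) = \left(-14\right) \left(-17\right) = 238$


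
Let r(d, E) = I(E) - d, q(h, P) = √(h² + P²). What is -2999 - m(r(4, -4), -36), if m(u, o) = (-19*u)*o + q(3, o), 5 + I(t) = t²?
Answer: -7787 - 3*√145 ≈ -7823.1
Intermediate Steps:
q(h, P) = √(P² + h²)
I(t) = -5 + t²
r(d, E) = -5 + E² - d (r(d, E) = (-5 + E²) - d = -5 + E² - d)
m(u, o) = √(9 + o²) - 19*o*u (m(u, o) = (-19*u)*o + √(o² + 3²) = -19*o*u + √(o² + 9) = -19*o*u + √(9 + o²) = √(9 + o²) - 19*o*u)
-2999 - m(r(4, -4), -36) = -2999 - (√(9 + (-36)²) - 19*(-36)*(-5 + (-4)² - 1*4)) = -2999 - (√(9 + 1296) - 19*(-36)*(-5 + 16 - 4)) = -2999 - (√1305 - 19*(-36)*7) = -2999 - (3*√145 + 4788) = -2999 - (4788 + 3*√145) = -2999 + (-4788 - 3*√145) = -7787 - 3*√145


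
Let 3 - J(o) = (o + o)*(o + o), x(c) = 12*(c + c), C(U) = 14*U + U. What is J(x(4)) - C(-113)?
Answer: -35166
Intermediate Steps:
C(U) = 15*U
x(c) = 24*c (x(c) = 12*(2*c) = 24*c)
J(o) = 3 - 4*o² (J(o) = 3 - (o + o)*(o + o) = 3 - 2*o*2*o = 3 - 4*o²)
J(x(4)) - C(-113) = (3 - 4*(24*4)²) - 15*(-113) = (3 - 4*96²) - 1*(-1695) = (3 - 4*9216) + 1695 = (3 - 36864) + 1695 = -36861 + 1695 = -35166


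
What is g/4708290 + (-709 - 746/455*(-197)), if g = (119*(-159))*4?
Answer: -27565517793/71409065 ≈ -386.02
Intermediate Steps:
g = -75684 (g = -18921*4 = -75684)
g/4708290 + (-709 - 746/455*(-197)) = -75684/4708290 + (-709 - 746/455*(-197)) = -75684*1/4708290 + (-709 - 746*1/455*(-197)) = -12614/784715 + (-709 - 746/455*(-197)) = -12614/784715 + (-709 + 146962/455) = -12614/784715 - 175633/455 = -27565517793/71409065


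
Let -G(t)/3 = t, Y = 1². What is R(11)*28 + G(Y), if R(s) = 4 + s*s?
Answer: 3497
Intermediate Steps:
Y = 1
G(t) = -3*t
R(s) = 4 + s²
R(11)*28 + G(Y) = (4 + 11²)*28 - 3*1 = (4 + 121)*28 - 3 = 125*28 - 3 = 3500 - 3 = 3497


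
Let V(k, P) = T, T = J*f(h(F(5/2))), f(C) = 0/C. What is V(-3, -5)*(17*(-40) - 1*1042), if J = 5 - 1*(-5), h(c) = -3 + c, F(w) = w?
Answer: 0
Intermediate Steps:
f(C) = 0
J = 10 (J = 5 + 5 = 10)
T = 0 (T = 10*0 = 0)
V(k, P) = 0
V(-3, -5)*(17*(-40) - 1*1042) = 0*(17*(-40) - 1*1042) = 0*(-680 - 1042) = 0*(-1722) = 0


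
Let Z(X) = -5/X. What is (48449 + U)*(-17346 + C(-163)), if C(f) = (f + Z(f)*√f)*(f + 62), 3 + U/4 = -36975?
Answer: 87825829 + 50228815*I*√163/163 ≈ 8.7826e+7 + 3.9342e+6*I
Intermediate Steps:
U = -147912 (U = -12 + 4*(-36975) = -12 - 147900 = -147912)
C(f) = (62 + f)*(f - 5/√f) (C(f) = (f + (-5/f)*√f)*(f + 62) = (f - 5/√f)*(62 + f) = (62 + f)*(f - 5/√f))
(48449 + U)*(-17346 + C(-163)) = (48449 - 147912)*(-17346 + ((-163)² - (-310)*I*√163/163 - 5*I*√163 + 62*(-163))) = -99463*(-17346 + (26569 - (-310)*I*√163/163 - 5*I*√163 - 10106)) = -99463*(-17346 + (26569 + 310*I*√163/163 - 5*I*√163 - 10106)) = -99463*(-17346 + (16463 - 505*I*√163/163)) = -99463*(-883 - 505*I*√163/163) = 87825829 + 50228815*I*√163/163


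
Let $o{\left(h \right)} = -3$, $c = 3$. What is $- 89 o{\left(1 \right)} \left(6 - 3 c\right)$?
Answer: $-801$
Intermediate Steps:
$- 89 o{\left(1 \right)} \left(6 - 3 c\right) = \left(-89\right) \left(-3\right) \left(6 - 9\right) = 267 \left(6 - 9\right) = 267 \left(-3\right) = -801$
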